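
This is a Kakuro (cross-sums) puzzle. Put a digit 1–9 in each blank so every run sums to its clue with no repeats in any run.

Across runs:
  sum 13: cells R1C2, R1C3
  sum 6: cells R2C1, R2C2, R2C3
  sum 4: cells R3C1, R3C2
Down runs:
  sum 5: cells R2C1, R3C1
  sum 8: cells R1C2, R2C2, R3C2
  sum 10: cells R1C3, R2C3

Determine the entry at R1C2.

4

6 in 3 cells must be {1,2,3}; 4 in 2 cells must be {1,3}.
Nothing is forced directly, so branch on R3C1, whose candidates are 1 or 3. If R3C1 = 1: then R2C1 would have to be in {1,2,3} for the 6 across but in {4} for the 5 down — contradiction. So R3C1 = 3.
R2C1 = 5 − 3 = 2 completes the 5 down.
R3C2 = 4 − 3 = 1 completes the 4 across.
R2C2 = 3: the only remaining digit allowed by both the 6 across and the 8 down.
R2C3 = 6 − 5 = 1 completes the 6 across.
R1C2 = 8 − 4 = 4 completes the 8 down.
R1C3 = 13 − 4 = 9 completes the 13 across.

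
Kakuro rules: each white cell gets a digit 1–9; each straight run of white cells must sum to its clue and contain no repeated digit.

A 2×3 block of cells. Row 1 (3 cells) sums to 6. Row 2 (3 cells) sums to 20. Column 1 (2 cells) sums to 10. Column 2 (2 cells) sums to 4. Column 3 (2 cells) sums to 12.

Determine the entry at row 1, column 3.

6 in 3 cells must be {1,2,3}; 4 in 2 cells must be {1,3}.
The 6 across and the 12 down share only 3, so (1,3) = 3.
The 20 across and the 4 down share only 3, so (2,2) = 3.
(2,3) = 12 − 3 = 9 completes the 12 down.
(1,2) = 4 − 3 = 1 completes the 4 down.
(2,1) = 20 − 12 = 8 completes the 20 across.
(1,1) = 6 − 4 = 2 completes the 6 across.

3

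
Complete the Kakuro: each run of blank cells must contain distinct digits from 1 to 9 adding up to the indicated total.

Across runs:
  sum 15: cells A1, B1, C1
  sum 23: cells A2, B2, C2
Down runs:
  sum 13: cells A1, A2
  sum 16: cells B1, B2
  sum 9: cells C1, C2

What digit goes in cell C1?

3

23 in 3 cells must be {6,8,9}; 16 in 2 cells must be {7,9}.
The 23 across and the 16 down share only 9, so B2 = 9.
B1 = 16 − 9 = 7 completes the 16 down.
Nothing is forced directly, so branch on A2, whose candidates are 6 or 8. If A2 = 6: then A1 would have to be in {2,3,5,6} for the 15 across but in {7} for the 13 down — contradiction. So A2 = 8.
A1 = 13 − 8 = 5 completes the 13 down.
C1 = 15 − 12 = 3 completes the 15 across.
C2 = 23 − 17 = 6 completes the 23 across.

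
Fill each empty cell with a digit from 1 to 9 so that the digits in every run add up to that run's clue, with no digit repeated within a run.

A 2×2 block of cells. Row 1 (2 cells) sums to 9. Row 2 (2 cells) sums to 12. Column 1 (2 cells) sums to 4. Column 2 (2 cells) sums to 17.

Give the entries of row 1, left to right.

1, 8

4 in 2 cells must be {1,3}; 17 in 2 cells must be {8,9}.
The 9 across and the 17 down share only 8, so (1,2) = 8.
The 12 across and the 4 down share only 3, so (2,1) = 3.
(2,2) = 12 − 3 = 9 completes the 12 across.
(1,1) = 9 − 8 = 1 completes the 9 across.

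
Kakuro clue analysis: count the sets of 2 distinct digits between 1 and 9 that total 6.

2

2 distinct digits from 1–9 sum between 3 and 17.
Enumerating: {1,5}, {2,4}.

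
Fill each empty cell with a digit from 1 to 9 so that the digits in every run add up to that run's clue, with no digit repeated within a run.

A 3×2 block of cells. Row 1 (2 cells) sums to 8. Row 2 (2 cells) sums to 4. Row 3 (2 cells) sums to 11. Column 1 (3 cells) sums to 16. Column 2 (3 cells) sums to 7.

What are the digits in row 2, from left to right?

3 1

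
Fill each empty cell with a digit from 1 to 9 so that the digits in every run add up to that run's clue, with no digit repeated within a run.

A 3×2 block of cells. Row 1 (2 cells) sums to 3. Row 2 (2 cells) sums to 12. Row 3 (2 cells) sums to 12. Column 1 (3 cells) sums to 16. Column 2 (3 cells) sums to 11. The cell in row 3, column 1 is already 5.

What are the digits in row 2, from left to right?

3 in 2 cells must be {1,2}.
Given what's placed, (1,1) must be 2 to fit the 3 across and 16 down.
(1,2) = 3 − 2 = 1 completes the 3 across.
(2,1) = 16 − 7 = 9 completes the 16 down.
(2,2) = 12 − 9 = 3 completes the 12 across.
(3,2) = 12 − 5 = 7 completes the 12 across.

9 3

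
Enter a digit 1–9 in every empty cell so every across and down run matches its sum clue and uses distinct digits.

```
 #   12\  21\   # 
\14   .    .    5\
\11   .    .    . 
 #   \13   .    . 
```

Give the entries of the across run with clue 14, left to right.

The 13 across and the 5 down share only 4, so R3C3 = 4.
R2C3 = 5 − 4 = 1 completes the 5 down.
R3C2 = 13 − 4 = 9 completes the 13 across.
No cell is forced outright now. R1C2 can only be 5 or 8 (the digits allowed by both its 14 across and its 21 down). If R1C2 = 8: then R1C1 would have to be in {6} for the 14 across but in {3,4,5,7,8,9} for the 12 down — contradiction. So R1C2 = 5.
R1C1 = 14 − 5 = 9 completes the 14 across.
R2C1 = 12 − 9 = 3 completes the 12 down.
R2C2 = 11 − 4 = 7 completes the 11 across.

9 5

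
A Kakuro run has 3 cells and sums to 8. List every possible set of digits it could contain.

{1,2,5}; {1,3,4}

3 distinct digits from 1–9 sum between 6 and 24.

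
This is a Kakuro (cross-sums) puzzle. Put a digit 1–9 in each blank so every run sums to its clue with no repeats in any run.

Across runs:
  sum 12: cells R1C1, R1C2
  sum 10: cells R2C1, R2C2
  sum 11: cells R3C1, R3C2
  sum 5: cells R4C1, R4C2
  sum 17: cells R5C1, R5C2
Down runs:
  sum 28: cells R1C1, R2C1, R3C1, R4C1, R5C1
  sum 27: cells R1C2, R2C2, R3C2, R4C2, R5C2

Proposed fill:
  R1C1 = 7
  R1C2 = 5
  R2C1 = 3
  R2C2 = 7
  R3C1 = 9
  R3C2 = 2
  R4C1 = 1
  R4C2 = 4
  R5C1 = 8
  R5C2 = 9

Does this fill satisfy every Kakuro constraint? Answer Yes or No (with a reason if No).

Across: 7+5=12; 3+7=10; 9+2=11; 1+4=5; 8+9=17. Down: 7+3+9+1+8=28; 5+7+2+4+9=27. No digit repeats within any run.

Yes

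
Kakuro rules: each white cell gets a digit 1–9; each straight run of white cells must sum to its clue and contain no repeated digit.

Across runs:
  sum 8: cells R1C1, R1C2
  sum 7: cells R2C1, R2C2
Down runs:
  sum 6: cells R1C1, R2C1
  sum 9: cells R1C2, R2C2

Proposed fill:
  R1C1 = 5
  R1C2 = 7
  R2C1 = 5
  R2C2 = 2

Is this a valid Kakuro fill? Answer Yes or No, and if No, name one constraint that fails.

No — the down run R1C1–R2C1 sums to 10, not 6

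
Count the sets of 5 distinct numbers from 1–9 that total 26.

5 distinct digits from 1–9 sum between 15 and 35.

11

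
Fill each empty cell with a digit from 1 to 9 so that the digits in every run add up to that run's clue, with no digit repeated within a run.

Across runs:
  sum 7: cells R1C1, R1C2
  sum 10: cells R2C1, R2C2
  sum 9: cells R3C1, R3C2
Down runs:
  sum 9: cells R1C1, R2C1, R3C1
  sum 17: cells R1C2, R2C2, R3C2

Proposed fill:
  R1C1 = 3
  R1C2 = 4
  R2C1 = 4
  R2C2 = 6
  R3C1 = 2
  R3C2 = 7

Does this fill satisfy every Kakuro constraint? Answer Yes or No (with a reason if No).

Yes

Across: 3+4=7; 4+6=10; 2+7=9. Down: 3+4+2=9; 4+6+7=17. No digit repeats within any run.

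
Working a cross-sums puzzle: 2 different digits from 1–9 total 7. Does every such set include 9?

No

Counterexample: {1,6} sums to 7 without using 9.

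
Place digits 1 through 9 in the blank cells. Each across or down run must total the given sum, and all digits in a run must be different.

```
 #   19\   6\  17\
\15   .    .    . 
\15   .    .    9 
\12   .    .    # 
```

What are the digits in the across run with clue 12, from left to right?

9 3

6 in 3 cells must be {1,2,3}; 17 in 2 cells must be {8,9}.
R1C3 = 17 − 9 = 8 completes the 17 down.
R3C2 = 3: only digit in both the 12-across and 6-down candidate sets.
R3C1 = 12 − 3 = 9 completes the 12 across.
Nothing is forced directly, so branch on R1C2, whose candidates are 1 or 2. If R1C2 = 2: then R1C1 would have to be in {5} for the 15 across but in {2,3,4,6,7,8} for the 19 down — contradiction. So R1C2 = 1.
R1C1 = 15 − 9 = 6 completes the 15 across.
R2C1 = 19 − 15 = 4 completes the 19 down.
R2C2 = 15 − 13 = 2 completes the 15 across.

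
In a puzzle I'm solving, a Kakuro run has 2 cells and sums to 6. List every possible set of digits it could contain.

{1,5}; {2,4}

2 distinct digits from 1–9 sum between 3 and 17.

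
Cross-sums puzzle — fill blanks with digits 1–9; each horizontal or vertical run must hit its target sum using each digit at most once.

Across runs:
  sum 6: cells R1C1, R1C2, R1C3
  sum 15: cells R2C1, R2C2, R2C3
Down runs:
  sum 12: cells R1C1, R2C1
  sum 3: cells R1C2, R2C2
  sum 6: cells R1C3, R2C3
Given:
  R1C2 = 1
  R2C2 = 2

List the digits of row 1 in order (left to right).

6 in 3 cells must be {1,2,3}; 3 in 2 cells must be {1,2}.
Given what's placed, R1C1 must be 3 to fit the 6 across and 12 down.
R1C3 = 6 − 4 = 2 completes the 6 across.
R2C1 = 12 − 3 = 9 completes the 12 down.
R2C3 = 15 − 11 = 4 completes the 15 across.

3 1 2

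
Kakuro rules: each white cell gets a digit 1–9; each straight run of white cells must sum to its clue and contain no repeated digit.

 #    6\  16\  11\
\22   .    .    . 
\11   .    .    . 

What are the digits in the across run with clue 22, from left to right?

5, 9, 8

16 in 2 cells must be {7,9}.
The 22 across and the 6 down share only 5, so R1C1 = 5.
Given what's placed, R1C2 must be 9 to fit the 22 across and 16 down.
R1C3 = 22 − 14 = 8 completes the 22 across.
R2C1 = 6 − 5 = 1 completes the 6 down.
R2C2 = 16 − 9 = 7 completes the 16 down.
R2C3 = 11 − 8 = 3 completes the 11 across.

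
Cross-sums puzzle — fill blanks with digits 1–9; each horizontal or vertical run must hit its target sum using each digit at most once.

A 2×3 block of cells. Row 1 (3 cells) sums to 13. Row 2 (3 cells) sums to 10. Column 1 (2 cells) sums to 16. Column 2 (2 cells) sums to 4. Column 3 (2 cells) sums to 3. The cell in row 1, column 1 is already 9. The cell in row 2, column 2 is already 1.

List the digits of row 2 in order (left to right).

7, 1, 2

16 in 2 cells must be {7,9}; 4 in 2 cells must be {1,3}; 3 in 2 cells must be {1,2}.
(1,2) = 4 − 1 = 3 completes the 4 down.
(1,3) = 13 − 12 = 1 completes the 13 across.
(2,1) = 16 − 9 = 7 completes the 16 down.
(2,3) = 10 − 8 = 2 completes the 10 across.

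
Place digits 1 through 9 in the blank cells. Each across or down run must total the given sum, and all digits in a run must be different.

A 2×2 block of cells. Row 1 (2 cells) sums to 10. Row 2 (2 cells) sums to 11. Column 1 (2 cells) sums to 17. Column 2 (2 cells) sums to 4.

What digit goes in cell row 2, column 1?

17 in 2 cells must be {8,9}; 4 in 2 cells must be {1,3}.
The 11 across and the 4 down share only 3, so (2,2) = 3.
(1,2) = 4 − 3 = 1 completes the 4 down.
(2,1) = 11 − 3 = 8 completes the 11 across.
(1,1) = 10 − 1 = 9 completes the 10 across.

8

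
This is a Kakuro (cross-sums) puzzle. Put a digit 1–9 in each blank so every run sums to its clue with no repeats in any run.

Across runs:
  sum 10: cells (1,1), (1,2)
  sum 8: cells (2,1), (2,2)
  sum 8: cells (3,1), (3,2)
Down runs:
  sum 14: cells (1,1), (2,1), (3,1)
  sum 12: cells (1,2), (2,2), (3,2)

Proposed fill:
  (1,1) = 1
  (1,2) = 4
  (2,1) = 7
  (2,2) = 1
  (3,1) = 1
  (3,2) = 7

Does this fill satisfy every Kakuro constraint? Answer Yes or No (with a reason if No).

No — the down run (1,1)–(3,1) sums to 9, not 14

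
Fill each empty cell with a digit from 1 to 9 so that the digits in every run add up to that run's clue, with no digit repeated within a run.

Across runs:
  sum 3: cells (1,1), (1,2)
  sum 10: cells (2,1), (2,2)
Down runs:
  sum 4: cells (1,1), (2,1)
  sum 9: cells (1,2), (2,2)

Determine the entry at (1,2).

2

3 in 2 cells must be {1,2}; 4 in 2 cells must be {1,3}.
The 3 across and the 4 down share only 1, so (1,1) = 1.
(1,2) = 3 − 1 = 2 completes the 3 across.
(2,1) = 4 − 1 = 3 completes the 4 down.
(2,2) = 10 − 3 = 7 completes the 10 across.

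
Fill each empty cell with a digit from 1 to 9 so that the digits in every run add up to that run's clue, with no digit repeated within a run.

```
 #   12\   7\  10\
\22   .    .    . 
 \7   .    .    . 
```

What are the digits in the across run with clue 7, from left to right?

4 2 1

7 in 3 cells must be {1,2,4}.
The 7 across and the 12 down share only 4, so R2C1 = 4.
R1C1 = 12 − 4 = 8 completes the 12 down.
Given what's placed, R1C2 must be 5 to fit the 22 across and 7 down.
R1C3 = 22 − 13 = 9 completes the 22 across.
R2C2 = 7 − 5 = 2 completes the 7 down.
R2C3 = 7 − 6 = 1 completes the 7 across.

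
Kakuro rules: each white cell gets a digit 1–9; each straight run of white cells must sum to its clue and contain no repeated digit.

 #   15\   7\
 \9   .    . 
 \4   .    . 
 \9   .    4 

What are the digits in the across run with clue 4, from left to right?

4 in 2 cells must be {1,3}; 7 in 3 cells must be {1,2,4}.
Given what's placed, R2C2 must be 1 to fit the 4 across and 7 down.
R3C1 = 9 − 4 = 5 completes the 9 across.
R1C2 = 7 − 5 = 2 completes the 7 down.
R2C1 = 4 − 1 = 3 completes the 4 across.
R1C1 = 9 − 2 = 7 completes the 9 across.

3, 1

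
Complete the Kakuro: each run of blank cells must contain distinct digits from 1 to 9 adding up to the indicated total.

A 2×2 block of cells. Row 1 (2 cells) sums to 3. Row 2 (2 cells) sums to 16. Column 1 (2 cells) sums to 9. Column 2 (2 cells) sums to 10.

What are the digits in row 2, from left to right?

7, 9

3 in 2 cells must be {1,2}; 16 in 2 cells must be {7,9}.
The 16 across and the 9 down share only 7, so (2,1) = 7.
(2,2) = 16 − 7 = 9 completes the 16 across.
(1,1) = 9 − 7 = 2 completes the 9 down.
(1,2) = 3 − 2 = 1 completes the 3 across.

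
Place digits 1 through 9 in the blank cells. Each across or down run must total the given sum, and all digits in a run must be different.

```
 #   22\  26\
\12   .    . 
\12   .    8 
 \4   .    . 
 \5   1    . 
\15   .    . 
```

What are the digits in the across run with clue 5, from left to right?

1 4

4 in 2 cells must be {1,3}.
R2C1 = 12 − 8 = 4 completes the 12 across.
Given what's placed, R3C1 must be 3 to fit the 4 across and 22 down.
R3C2 = 4 − 3 = 1 completes the 4 across.
R4C2 = 5 − 1 = 4 completes the 5 across.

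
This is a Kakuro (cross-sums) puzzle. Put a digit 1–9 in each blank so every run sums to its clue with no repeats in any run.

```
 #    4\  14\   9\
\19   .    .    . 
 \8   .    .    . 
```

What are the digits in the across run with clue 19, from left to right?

4 in 2 cells must be {1,3}.
The 19 across and the 4 down share only 3, so R1C1 = 3.
Given what's placed, R1C2 must be 9 to fit the 19 across and 14 down.
R1C3 = 19 − 12 = 7 completes the 19 across.
R2C1 = 4 − 3 = 1 completes the 4 down.
R2C2 = 14 − 9 = 5 completes the 14 down.
R2C3 = 8 − 6 = 2 completes the 8 across.

3, 9, 7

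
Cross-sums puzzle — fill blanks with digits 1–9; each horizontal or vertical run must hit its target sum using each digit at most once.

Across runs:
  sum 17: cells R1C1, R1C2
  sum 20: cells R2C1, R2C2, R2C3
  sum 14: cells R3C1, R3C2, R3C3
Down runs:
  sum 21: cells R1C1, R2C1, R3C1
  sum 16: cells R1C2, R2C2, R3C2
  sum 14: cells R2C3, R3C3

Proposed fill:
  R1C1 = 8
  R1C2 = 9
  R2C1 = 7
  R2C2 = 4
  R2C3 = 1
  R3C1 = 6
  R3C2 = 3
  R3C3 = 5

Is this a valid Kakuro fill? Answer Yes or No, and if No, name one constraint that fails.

No — the across run R2C1–R2C3 sums to 12, not 20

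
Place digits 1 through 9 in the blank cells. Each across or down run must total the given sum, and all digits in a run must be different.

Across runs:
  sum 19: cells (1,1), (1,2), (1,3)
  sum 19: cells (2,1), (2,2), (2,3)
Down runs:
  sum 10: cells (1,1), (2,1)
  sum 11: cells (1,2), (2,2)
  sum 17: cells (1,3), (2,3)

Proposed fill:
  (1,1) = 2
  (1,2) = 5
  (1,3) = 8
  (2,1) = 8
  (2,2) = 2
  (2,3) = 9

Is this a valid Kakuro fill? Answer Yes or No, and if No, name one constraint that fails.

No — the across run (1,1)–(1,3) sums to 15, not 19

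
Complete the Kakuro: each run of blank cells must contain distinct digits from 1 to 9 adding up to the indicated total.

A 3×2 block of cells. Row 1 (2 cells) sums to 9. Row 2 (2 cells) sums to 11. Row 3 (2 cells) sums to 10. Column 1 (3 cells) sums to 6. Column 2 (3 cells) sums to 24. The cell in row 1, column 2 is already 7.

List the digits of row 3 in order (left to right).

6 in 3 cells must be {1,2,3}; 24 in 3 cells must be {7,8,9}.
(1,1) = 9 − 7 = 2 completes the 9 across.
Given what's placed, (2,1) must be 3 to fit the 11 across and 6 down.
(2,2) = 11 − 3 = 8 completes the 11 across.
(3,1) = 6 − 5 = 1 completes the 6 down.
(3,2) = 10 − 1 = 9 completes the 10 across.

1, 9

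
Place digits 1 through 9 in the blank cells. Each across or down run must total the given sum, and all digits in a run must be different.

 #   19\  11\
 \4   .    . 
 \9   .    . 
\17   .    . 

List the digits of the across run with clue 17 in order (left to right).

9, 8

4 in 2 cells must be {1,3}; 17 in 2 cells must be {8,9}.
The 4 across and the 19 down share only 3, so R1C1 = 3.
R1C2 = 4 − 3 = 1 completes the 4 across.
Given what's placed, R2C1 must be 7 to fit the 9 across and 19 down.
R2C2 = 9 − 7 = 2 completes the 9 across.
R3C1 = 19 − 10 = 9 completes the 19 down.
R3C2 = 17 − 9 = 8 completes the 17 across.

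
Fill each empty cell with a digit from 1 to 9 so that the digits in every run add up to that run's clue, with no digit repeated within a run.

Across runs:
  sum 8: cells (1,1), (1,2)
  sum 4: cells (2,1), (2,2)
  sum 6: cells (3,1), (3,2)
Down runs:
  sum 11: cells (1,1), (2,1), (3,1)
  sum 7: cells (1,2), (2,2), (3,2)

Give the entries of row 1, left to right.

4 in 2 cells must be {1,3}; 7 in 3 cells must be {1,2,4}.
The 4 across and the 7 down share only 1, so (2,2) = 1.
Given what's placed, (1,2) must be 2 to fit the 8 across and 7 down.
(2,1) = 4 − 1 = 3 completes the 4 across.
(3,2) = 7 − 3 = 4 completes the 7 down.
(1,1) = 8 − 2 = 6 completes the 8 across.
(3,1) = 6 − 4 = 2 completes the 6 across.

6, 2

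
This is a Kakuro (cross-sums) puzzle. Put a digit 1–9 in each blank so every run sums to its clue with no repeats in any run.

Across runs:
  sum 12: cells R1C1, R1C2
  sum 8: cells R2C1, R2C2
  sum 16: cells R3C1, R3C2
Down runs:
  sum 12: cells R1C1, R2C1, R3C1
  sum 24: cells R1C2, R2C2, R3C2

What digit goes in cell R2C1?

1

16 in 2 cells must be {7,9}; 24 in 3 cells must be {7,8,9}.
The 8 across and the 24 down share only 7, so R2C2 = 7.
Given what's placed, R3C2 must be 9 to fit the 16 across and 24 down.
R1C2 = 24 − 16 = 8 completes the 24 down.
R2C1 = 8 − 7 = 1 completes the 8 across.
R3C1 = 16 − 9 = 7 completes the 16 across.
R1C1 = 12 − 8 = 4 completes the 12 across.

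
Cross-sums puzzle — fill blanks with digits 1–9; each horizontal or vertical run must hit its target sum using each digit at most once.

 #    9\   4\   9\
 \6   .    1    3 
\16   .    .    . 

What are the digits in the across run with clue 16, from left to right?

7 3 6

6 in 3 cells must be {1,2,3}; 4 in 2 cells must be {1,3}.
R1C1 = 6 − 4 = 2 completes the 6 across.
R2C1 = 9 − 2 = 7 completes the 9 down.
R2C2 = 4 − 1 = 3 completes the 4 down.
R2C3 = 16 − 10 = 6 completes the 16 across.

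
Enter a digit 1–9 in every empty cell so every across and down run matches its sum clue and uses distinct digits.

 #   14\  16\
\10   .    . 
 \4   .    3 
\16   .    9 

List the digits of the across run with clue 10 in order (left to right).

4 in 2 cells must be {1,3}; 16 in 2 cells must be {7,9}.
R1C2 = 16 − 12 = 4 completes the 16 down.
R2C1 = 4 − 3 = 1 completes the 4 across.
R3C1 = 16 − 9 = 7 completes the 16 across.
R1C1 = 10 − 4 = 6 completes the 10 across.

6, 4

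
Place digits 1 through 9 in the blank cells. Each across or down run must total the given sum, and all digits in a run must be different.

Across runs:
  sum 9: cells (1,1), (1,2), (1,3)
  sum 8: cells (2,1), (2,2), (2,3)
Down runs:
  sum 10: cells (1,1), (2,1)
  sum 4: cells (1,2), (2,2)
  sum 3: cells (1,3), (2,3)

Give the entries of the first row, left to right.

6 1 2

4 in 2 cells must be {1,3}; 3 in 2 cells must be {1,2}.
Nothing is forced directly, so branch on (2,3), whose candidates are 1 or 2. If (2,3) = 2: that forces (1,3) = 1, (2,1) = 1, after which (2,2) would have to be in {5} for the 8 across but in {1,3} for the 4 down — contradiction. So (2,3) = 1.
(1,3) = 3 − 1 = 2 completes the 3 down.
Given what's placed, (2,2) must be 3 to fit the 8 across and 4 down.
(1,2) = 4 − 3 = 1 completes the 4 down.
(2,1) = 8 − 4 = 4 completes the 8 across.
(1,1) = 9 − 3 = 6 completes the 9 across.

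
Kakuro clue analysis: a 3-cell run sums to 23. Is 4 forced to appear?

No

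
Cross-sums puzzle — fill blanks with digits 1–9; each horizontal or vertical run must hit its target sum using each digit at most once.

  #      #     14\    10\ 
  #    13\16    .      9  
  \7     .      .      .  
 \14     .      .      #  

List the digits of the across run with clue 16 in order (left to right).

16 in 2 cells must be {7,9}; 7 in 3 cells must be {1,2,4}.
R1C2 = 16 − 9 = 7 completes the 16 across.
Intersecting the 7 across with the 13 down forces R2C1 = 4.
R2C3 = 10 − 9 = 1 completes the 10 down.
R3C1 = 13 − 4 = 9 completes the 13 down.
R3C2 = 14 − 9 = 5 completes the 14 across.
R2C2 = 7 − 5 = 2 completes the 7 across.

7 9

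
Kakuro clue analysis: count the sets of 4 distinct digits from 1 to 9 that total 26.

4 distinct digits from 1–9 sum between 10 and 30.
Enumerating: {2,7,8,9}, {3,6,8,9}, {4,5,8,9}, {4,6,7,9}, {5,6,7,8}.

5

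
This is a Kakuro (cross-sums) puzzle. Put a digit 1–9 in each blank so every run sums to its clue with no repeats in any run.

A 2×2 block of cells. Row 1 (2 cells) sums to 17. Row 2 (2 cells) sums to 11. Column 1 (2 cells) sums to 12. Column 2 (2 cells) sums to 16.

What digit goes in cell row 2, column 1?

17 in 2 cells must be {8,9}; 16 in 2 cells must be {7,9}.
The 17 across and the 16 down share only 9, so (1,2) = 9.
(2,2) = 16 − 9 = 7 completes the 16 down.
(1,1) = 17 − 9 = 8 completes the 17 across.
(2,1) = 11 − 7 = 4 completes the 11 across.

4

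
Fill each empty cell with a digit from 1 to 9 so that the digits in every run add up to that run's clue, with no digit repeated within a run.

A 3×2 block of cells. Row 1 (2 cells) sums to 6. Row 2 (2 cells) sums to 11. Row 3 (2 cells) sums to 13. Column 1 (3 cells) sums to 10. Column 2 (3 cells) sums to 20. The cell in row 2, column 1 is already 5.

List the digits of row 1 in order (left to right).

1 5

(2,2) = 11 − 5 = 6 completes the 11 across.
Given what's placed, (3,1) must be 4 to fit the 13 across and 10 down.
(3,2) = 13 − 4 = 9 completes the 13 across.
(1,1) = 10 − 9 = 1 completes the 10 down.
(1,2) = 6 − 1 = 5 completes the 6 across.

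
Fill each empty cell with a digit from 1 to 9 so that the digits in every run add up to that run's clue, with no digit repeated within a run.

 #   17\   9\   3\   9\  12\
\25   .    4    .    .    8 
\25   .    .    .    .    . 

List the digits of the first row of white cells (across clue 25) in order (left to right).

9, 4, 1, 3, 8

17 in 2 cells must be {8,9}; 3 in 2 cells must be {1,2}.
R1C1 = 9: the only remaining digit allowed by both the 25 across and the 17 down.
R1C3 = 1: the only remaining digit allowed by both the 25 across and the 3 down.
R1C4 = 25 − 22 = 3 completes the 25 across.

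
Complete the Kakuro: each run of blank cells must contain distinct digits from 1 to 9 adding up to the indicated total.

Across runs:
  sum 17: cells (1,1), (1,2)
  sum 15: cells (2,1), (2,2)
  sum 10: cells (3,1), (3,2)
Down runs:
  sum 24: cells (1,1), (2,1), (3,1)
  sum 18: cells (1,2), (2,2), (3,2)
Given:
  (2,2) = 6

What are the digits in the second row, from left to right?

9 6

17 in 2 cells must be {8,9}; 24 in 3 cells must be {7,8,9}.
(2,1) = 15 − 6 = 9 completes the 15 across.
Given what's placed, (1,1) must be 8 to fit the 17 across and 24 down.
(1,2) = 17 − 8 = 9 completes the 17 across.
(3,1) = 24 − 17 = 7 completes the 24 down.
(3,2) = 10 − 7 = 3 completes the 10 across.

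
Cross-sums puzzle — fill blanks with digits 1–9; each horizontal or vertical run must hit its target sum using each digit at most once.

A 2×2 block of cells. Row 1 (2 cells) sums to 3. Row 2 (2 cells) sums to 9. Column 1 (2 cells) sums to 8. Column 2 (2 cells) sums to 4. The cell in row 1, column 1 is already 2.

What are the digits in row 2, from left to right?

6 3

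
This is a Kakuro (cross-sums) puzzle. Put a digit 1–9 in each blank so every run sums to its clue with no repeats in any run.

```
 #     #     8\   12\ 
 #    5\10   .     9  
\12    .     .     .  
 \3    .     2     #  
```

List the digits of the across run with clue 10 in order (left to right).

1, 9

3 in 2 cells must be {1,2}.
R1C2 = 10 − 9 = 1 completes the 10 across.
R2C2 = 8 − 3 = 5 completes the 8 down.
R2C3 = 12 − 9 = 3 completes the 12 down.
R3C1 = 3 − 2 = 1 completes the 3 across.
R2C1 = 12 − 8 = 4 completes the 12 across.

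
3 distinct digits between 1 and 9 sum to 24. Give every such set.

3 distinct digits from 1–9 sum between 6 and 24.
Only one set works: {7,8,9}.

{7,8,9}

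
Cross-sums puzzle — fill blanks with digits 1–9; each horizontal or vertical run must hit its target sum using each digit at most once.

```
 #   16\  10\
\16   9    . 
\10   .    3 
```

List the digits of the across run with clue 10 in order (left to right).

7 3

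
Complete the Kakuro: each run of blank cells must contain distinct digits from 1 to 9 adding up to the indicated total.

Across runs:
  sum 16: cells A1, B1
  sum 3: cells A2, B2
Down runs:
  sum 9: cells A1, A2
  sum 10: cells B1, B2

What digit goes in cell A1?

7

16 in 2 cells must be {7,9}; 3 in 2 cells must be {1,2}.
The 16 across and the 9 down share only 7, so A1 = 7.
B1 = 16 − 7 = 9 completes the 16 across.
A2 = 9 − 7 = 2 completes the 9 down.
B2 = 3 − 2 = 1 completes the 3 across.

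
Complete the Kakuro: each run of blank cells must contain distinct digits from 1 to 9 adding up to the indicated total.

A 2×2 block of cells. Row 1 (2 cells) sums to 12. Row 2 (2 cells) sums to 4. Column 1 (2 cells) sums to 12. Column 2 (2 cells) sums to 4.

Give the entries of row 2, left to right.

4 in 2 cells must be {1,3}.
The 12 across and the 4 down share only 3, so (1,2) = 3.
The 4 across and the 12 down share only 3, so (2,1) = 3.
(2,2) = 4 − 3 = 1 completes the 4 across.
(1,1) = 12 − 3 = 9 completes the 12 across.

3, 1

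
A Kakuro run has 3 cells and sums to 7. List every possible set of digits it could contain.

3 distinct digits from 1–9 sum between 6 and 24.
Only one set works: {1,2,4}.

{1,2,4}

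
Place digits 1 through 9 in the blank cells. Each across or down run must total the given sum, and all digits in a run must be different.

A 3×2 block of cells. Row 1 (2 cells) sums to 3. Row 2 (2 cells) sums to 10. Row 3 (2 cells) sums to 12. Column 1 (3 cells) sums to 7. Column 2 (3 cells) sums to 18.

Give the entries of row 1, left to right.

3 in 2 cells must be {1,2}; 7 in 3 cells must be {1,2,4}.
The 12 across and the 7 down share only 4, so (3,1) = 4.
(3,2) = 12 − 4 = 8 completes the 12 across.
Given what's placed, (1,2) must be 1 to fit the 3 across and 18 down.
(2,2) = 18 − 9 = 9 completes the 18 down.
(1,1) = 3 − 1 = 2 completes the 3 across.
(2,1) = 10 − 9 = 1 completes the 10 across.

2 1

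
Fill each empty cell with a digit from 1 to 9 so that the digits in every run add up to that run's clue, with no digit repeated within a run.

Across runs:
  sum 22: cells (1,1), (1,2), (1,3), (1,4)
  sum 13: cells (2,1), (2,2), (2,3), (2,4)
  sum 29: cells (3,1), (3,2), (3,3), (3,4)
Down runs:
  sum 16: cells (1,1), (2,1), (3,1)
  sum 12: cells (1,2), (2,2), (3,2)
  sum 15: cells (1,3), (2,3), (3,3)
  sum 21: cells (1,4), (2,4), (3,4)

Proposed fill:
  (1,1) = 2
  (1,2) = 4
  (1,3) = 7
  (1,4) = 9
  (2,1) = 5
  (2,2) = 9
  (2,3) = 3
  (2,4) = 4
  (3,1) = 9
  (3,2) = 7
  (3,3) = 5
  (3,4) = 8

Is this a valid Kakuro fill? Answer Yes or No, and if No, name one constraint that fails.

No — the across run (2,1)–(2,4) sums to 21, not 13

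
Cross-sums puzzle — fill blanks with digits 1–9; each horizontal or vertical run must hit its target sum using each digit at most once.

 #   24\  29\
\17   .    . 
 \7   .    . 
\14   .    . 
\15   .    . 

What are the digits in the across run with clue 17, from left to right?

17 in 2 cells must be {8,9}; 29 in 4 cells must be {5,7,8,9}.
Only 5 fits R2C2 under both its across sum 7 and down sum 29.
R2C1 = 7 − 5 = 2 completes the 7 across.
Nothing is forced directly, so branch on R1C1, whose candidates are 8 or 9. If R1C1 = 8: that forces R1C2 = 9, R3C2 = 8, R4C1 = 9, after which R4C2 would have to be in {6} for the 15 across but in {7} for the 29 down — contradiction. So R1C1 = 9.
R1C2 = 17 − 9 = 8 completes the 17 across.

9 8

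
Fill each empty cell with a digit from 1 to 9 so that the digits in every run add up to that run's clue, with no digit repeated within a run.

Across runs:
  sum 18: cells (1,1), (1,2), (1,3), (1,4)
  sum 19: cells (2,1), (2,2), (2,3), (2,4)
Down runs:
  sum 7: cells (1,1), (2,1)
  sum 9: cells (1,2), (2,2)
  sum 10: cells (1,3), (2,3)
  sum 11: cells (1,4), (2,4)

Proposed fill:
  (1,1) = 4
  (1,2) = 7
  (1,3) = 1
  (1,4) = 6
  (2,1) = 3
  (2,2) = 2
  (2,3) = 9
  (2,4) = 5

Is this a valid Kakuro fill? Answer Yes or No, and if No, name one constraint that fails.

Across: 4+7+1+6=18; 3+2+9+5=19. Down: 4+3=7; 7+2=9; 1+9=10; 6+5=11. No digit repeats within any run.

Yes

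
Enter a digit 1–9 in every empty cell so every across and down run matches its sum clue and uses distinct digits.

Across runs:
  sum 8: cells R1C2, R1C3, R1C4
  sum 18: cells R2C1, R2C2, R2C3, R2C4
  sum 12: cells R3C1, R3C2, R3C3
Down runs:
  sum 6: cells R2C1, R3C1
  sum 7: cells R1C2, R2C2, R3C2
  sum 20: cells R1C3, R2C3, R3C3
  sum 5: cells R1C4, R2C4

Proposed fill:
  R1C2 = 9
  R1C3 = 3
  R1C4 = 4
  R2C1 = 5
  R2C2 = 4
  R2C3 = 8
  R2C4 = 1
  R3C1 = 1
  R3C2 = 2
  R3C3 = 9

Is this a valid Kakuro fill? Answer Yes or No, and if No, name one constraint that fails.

No — the down run R1C2–R3C2 sums to 15, not 7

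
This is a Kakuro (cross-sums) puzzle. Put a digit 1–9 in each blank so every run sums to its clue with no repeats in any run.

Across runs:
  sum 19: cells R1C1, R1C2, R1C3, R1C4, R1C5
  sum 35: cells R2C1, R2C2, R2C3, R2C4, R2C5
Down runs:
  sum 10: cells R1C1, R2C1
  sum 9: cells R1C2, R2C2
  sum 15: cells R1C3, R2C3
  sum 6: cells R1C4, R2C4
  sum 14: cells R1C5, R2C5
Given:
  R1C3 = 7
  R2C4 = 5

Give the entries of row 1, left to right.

4 2 7 1 5

35 in 5 cells must be {5,6,7,8,9}.
R1C4 = 6 − 5 = 1 completes the 6 down.
R2C3 = 15 − 7 = 8 completes the 15 down.
Nothing is forced directly, so branch on R1C5, whose candidates are 5 or 6. If R1C5 = 6: then R2C5 would have to be in {6,7,9} for the 35 across but in {8} for the 14 down — contradiction. So R1C5 = 5.
R2C5 = 14 − 5 = 9 completes the 14 down.
Nothing is forced directly, so branch on R2C1, whose candidates are 6 or 7. If R2C1 = 7: then R1C1 would have to be in {2,4} for the 19 across but in {3} for the 10 down — contradiction. So R2C1 = 6.
R1C1 = 10 − 6 = 4 completes the 10 down.
R1C2 = 19 − 17 = 2 completes the 19 across.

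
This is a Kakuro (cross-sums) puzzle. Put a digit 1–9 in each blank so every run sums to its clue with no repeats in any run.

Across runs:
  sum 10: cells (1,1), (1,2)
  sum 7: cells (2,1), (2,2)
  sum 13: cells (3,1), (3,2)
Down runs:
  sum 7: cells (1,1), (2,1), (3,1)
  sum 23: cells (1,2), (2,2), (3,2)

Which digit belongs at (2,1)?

1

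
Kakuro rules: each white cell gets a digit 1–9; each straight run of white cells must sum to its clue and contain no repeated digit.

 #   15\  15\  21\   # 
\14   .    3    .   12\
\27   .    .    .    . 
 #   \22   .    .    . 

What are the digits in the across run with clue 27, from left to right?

8, 7, 9, 3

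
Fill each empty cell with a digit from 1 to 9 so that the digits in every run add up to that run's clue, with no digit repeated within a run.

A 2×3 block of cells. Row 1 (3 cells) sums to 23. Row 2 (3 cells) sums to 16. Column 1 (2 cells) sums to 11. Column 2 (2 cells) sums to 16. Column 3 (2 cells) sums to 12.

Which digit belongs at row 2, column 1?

23 in 3 cells must be {6,8,9}; 16 in 2 cells must be {7,9}.
The 23 across and the 16 down share only 9, so (1,2) = 9.
Given what's placed, (1,3) must be 8 to fit the 23 across and 12 down.
(2,2) = 16 − 9 = 7 completes the 16 down.
(2,3) = 12 − 8 = 4 completes the 12 down.
(1,1) = 23 − 17 = 6 completes the 23 across.
(2,1) = 16 − 11 = 5 completes the 16 across.

5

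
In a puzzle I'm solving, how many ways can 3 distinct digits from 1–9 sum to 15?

8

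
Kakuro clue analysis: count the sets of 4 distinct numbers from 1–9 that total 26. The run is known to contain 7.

3

4 distinct digits from 1–9 sum between 10 and 30.
Keeping only sets containing 7.
Enumerating: {2,7,8,9}, {4,6,7,9}, {5,6,7,8}.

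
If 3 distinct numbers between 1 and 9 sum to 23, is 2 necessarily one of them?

No

The only way to make 23 from 3 distinct digits is {6,8,9}, which does not contain 2.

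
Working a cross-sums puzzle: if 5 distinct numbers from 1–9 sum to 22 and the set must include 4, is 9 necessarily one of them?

Counterexample: {1,2,4,7,8} sums to 22 under that restriction without using 9.

No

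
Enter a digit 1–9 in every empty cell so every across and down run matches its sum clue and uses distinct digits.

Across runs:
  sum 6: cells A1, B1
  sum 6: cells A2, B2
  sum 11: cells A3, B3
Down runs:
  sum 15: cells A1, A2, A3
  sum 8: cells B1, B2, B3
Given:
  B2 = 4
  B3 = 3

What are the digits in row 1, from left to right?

B1 = 8 − 7 = 1 completes the 8 down.
A2 = 6 − 4 = 2 completes the 6 across.
A3 = 11 − 3 = 8 completes the 11 across.
A1 = 6 − 1 = 5 completes the 6 across.

5 1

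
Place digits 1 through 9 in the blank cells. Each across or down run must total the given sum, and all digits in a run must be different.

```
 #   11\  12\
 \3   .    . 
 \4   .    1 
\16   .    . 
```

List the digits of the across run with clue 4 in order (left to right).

3, 1

3 in 2 cells must be {1,2}; 4 in 2 cells must be {1,3}; 16 in 2 cells must be {7,9}.
R1C2 = 2: the only remaining digit allowed by both the 3 across and the 12 down.
R2C1 = 4 − 1 = 3 completes the 4 across.
R3C1 = 7: the only remaining digit allowed by both the 16 across and the 11 down.
R3C2 = 16 − 7 = 9 completes the 16 across.
R1C1 = 3 − 2 = 1 completes the 3 across.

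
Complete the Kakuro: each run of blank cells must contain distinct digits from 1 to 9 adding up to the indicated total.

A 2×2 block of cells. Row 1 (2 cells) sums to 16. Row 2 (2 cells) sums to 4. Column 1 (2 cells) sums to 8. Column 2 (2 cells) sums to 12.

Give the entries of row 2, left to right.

1, 3

16 in 2 cells must be {7,9}; 4 in 2 cells must be {1,3}.
The 16 across and the 8 down share only 7, so (1,1) = 7.
(1,2) = 16 − 7 = 9 completes the 16 across.
(2,1) = 8 − 7 = 1 completes the 8 down.
(2,2) = 4 − 1 = 3 completes the 4 across.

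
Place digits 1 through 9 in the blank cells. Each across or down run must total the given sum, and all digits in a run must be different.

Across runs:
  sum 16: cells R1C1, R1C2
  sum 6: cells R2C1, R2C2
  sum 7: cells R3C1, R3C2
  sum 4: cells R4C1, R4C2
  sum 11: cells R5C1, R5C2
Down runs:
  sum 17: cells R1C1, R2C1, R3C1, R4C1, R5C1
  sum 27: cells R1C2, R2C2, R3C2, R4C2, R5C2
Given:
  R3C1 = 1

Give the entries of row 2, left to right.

2 4

16 in 2 cells must be {7,9}; 4 in 2 cells must be {1,3}.
R1C1 = 7: the only remaining digit allowed by both the 16 across and the 17 down.
R1C2 = 16 − 7 = 9 completes the 16 across.
R3C2 = 7 − 1 = 6 completes the 7 across.
Given what's placed, R4C1 must be 3 to fit the 4 across and 17 down.
R4C2 = 4 − 3 = 1 completes the 4 across.
Given what's placed, R2C2 must be 4 to fit the 6 across and 27 down.
R5C2 = 27 − 20 = 7 completes the 27 down.
R2C1 = 6 − 4 = 2 completes the 6 across.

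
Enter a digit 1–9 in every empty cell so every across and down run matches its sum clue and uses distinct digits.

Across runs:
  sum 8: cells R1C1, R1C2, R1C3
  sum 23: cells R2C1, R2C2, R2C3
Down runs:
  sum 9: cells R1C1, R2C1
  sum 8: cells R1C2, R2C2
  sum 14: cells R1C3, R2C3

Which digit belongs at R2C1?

8

23 in 3 cells must be {6,8,9}.
The 8 across and the 14 down share only 5, so R1C3 = 5.
The 23 across and the 8 down share only 6, so R2C2 = 6.
R2C3 = 14 − 5 = 9 completes the 14 down.
R1C2 = 8 − 6 = 2 completes the 8 down.
R2C1 = 23 − 15 = 8 completes the 23 across.
R1C1 = 8 − 7 = 1 completes the 8 across.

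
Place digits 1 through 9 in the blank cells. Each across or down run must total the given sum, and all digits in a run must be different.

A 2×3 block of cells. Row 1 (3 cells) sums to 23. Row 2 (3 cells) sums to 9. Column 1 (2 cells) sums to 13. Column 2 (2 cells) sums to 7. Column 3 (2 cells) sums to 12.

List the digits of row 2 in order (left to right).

5 1 3

23 in 3 cells must be {6,8,9}.
The 23 across and the 7 down share only 6, so (1,2) = 6.
(2,2) = 7 − 6 = 1 completes the 7 down.
Nothing is forced directly, so branch on (2,1), whose candidates are 5 or 6. If (2,1) = 6: then (1,1) would have to be in {8,9} for the 23 across but in {7} for the 13 down — contradiction. So (2,1) = 5.
(1,1) = 13 − 5 = 8 completes the 13 down.
(1,3) = 23 − 14 = 9 completes the 23 across.
(2,3) = 9 − 6 = 3 completes the 9 across.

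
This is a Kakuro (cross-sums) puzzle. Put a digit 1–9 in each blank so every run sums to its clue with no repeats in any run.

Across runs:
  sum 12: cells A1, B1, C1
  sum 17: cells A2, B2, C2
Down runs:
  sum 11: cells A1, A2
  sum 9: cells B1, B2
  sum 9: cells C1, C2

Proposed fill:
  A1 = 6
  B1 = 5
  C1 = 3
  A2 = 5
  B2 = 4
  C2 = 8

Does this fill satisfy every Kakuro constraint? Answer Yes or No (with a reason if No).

No — the down run C1–C2 sums to 11, not 9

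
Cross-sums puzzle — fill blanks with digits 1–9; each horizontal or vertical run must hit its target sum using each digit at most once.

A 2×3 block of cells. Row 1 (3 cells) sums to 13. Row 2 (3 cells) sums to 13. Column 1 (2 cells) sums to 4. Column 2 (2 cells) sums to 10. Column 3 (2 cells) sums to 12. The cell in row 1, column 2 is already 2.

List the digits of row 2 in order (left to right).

1 8 4

4 in 2 cells must be {1,3}.
Given what's placed, (1,1) must be 3 to fit the 13 across and 4 down.
(1,3) = 13 − 5 = 8 completes the 13 across.
(2,1) = 4 − 3 = 1 completes the 4 down.
(2,2) = 10 − 2 = 8 completes the 10 down.
(2,3) = 13 − 9 = 4 completes the 13 across.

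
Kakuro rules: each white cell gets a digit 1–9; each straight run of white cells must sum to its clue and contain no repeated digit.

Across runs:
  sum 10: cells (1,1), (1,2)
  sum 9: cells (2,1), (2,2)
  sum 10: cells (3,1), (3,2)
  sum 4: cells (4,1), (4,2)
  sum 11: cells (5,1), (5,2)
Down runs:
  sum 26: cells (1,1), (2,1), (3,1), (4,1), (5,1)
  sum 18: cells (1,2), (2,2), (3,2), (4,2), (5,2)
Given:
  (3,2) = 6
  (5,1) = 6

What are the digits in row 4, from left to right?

3, 1

4 in 2 cells must be {1,3}.
(3,1) = 10 − 6 = 4 completes the 10 across.
Given what's placed, (4,2) must be 1 to fit the 4 across and 18 down.
(5,2) = 11 − 6 = 5 completes the 11 across.
(4,1) = 4 − 1 = 3 completes the 4 across.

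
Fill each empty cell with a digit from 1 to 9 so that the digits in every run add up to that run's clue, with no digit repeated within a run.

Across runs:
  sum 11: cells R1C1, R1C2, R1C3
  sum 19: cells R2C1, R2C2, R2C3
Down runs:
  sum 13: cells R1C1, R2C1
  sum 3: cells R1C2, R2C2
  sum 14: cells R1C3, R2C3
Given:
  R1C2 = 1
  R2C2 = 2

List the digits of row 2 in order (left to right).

9, 2, 8

3 in 2 cells must be {1,2}.
Nothing is forced directly, so branch on R1C3, whose candidates are 6 or 8. If R1C3 = 8: then R1C1 would have to be in {2} for the 11 across but in {4,5,6,7,8,9} for the 13 down — contradiction. So R1C3 = 6.
R1C1 = 11 − 7 = 4 completes the 11 across.
R2C1 = 13 − 4 = 9 completes the 13 down.
R2C3 = 19 − 11 = 8 completes the 19 across.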